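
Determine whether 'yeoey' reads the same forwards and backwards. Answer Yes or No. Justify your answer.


Forward: 'yeoey'
Reversed: 'yeoey'
They are identical.

Yes


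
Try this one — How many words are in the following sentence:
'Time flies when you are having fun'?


Split into words: Time | flies | when | you | are | having | fun = 7 words.

7


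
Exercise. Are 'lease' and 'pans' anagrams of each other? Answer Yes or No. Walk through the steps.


Sorted letters of 'lease': 'aeels'
Sorted letters of 'pans': 'anps'
They do not match.

No


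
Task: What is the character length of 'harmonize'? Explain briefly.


Spell out 'harmonize' and number each letter: h(1), a(2), r(3), m(4), o(5), n(6), i(7), z(8), e(9). Total: 9 letters.

9


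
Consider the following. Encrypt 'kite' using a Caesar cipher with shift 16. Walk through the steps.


Shift each letter by 16: k -> a, i -> y, t -> j, e -> u. Result: 'ayju'.

ayju


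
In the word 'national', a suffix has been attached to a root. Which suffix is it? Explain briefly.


The word 'national' = 'nation' (root) + '-al' (suffix). The suffix is '-al'.

al


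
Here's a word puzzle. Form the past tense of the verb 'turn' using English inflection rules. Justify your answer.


Apply rule: Add -ed. 'turn' becomes 'turned'.

turned


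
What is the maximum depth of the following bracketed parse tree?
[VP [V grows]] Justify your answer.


Count bracket nesting levels:
'[' at pos 0: depth = 1
'[' at pos 4: depth = 2
Maximum depth reached: 2

2


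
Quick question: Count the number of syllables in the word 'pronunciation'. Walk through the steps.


Break 'pronunciation' into syllables: pro-nun-ci-a-tion -> pro | nun | ci | a | tion = 5 syllables

5 syllables


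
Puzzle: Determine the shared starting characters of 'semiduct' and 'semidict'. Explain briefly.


Compare from the start: 5 characters match: 'semid'. Mismatch at position 6: 'u' vs 'i'.

semid


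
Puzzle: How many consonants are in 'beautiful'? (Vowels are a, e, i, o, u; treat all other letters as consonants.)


Consonants in 'beautiful': b, t, f, l = 4 consonants.

4


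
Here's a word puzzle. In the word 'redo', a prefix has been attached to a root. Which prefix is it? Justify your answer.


The word 'redo' = 're' (prefix) + 'do' (root). The prefix is 're'.

re


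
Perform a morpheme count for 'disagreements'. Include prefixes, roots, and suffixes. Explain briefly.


Decomposition: dis- (prefix) + agree (root) + -ment (suffix) + -s (plural) = 4 morpheme(s)

4 morphemes


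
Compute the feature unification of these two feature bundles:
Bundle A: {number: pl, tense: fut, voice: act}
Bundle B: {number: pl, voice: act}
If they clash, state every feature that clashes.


Compare features:
number: A=pl vs B=pl -> unified: pl
tense: A=fut vs B=_ -> unified: fut
voice: A=act vs B=act -> unified: act
No clashes found.

Unified: {number: pl, tense: fut, voice: act}


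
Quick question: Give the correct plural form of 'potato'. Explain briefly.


Apply rule: Add -es (consonant + o). 'potato' becomes 'potatoes'.

potatoes


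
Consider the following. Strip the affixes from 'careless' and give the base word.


Remove suffix '-less' from 'careless' to get root 'care'.

care


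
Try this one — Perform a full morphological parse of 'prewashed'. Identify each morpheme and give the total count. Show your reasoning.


Step 1: Identify prefix: 'pre' (meaning: before)
Step 2: Identify root: 'wash'
Step 3: Identify suffix(es): 'ed'
Decomposition: pre- (prefix: before) + wash (root) + -ed (suffix: past)
Total morphemes: 3

3 morphemes (pre- (prefix: before) + wash (root) + -ed (suffix: past))


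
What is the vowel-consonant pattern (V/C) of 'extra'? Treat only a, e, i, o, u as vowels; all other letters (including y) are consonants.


Letter mapping: e = V, x = C, t = C, r = C, a = V.

VCCCV


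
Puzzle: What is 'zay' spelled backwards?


Reverse 'zay' character by character: 'yaz'.

yaz


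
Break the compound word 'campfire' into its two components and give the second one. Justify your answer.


Split 'campfire' into 'camp' + 'fire'. The second part is 'fire'.

fire


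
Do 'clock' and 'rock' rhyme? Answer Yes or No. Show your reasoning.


Rime (stressed vowel + following sounds) of 'clock': -ock = /ɒk/
Rime of 'rock': -ock = /ɒk/
/ɒk/ and /ɒk/ are the same ending sound, so the words rhyme.

Yes


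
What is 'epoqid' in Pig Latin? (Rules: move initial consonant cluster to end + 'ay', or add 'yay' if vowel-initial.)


'epoqid' starts with a vowel, so add 'yay': 'epoqidyay'.

epoqidyay


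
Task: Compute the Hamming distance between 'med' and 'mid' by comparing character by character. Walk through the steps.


Alignment:
Position 1: 'm' vs 'm' = match
Position 2: 'e' vs 'i' = DIFFER
Position 3: 'd' vs 'd' = match
Total differences: 1

1


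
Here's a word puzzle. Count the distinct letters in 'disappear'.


Unique letters in 'disappear': {a, d, e, i, p, r, s} = 7 distinct letters.

7


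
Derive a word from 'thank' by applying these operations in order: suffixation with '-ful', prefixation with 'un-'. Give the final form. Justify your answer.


Step 1: Add suffix '-ful' to 'thank' = 'thankful'
Step 2: Add prefix 'un-' to 'thankful' = 'unthankful'

unthankful


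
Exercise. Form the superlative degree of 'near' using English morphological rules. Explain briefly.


Apply superlative formation (add -est): 'near' -> 'nearest'.

nearest


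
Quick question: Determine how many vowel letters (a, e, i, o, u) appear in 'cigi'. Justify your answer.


Vowels in 'cigi': i, i = 2 vowels.

2


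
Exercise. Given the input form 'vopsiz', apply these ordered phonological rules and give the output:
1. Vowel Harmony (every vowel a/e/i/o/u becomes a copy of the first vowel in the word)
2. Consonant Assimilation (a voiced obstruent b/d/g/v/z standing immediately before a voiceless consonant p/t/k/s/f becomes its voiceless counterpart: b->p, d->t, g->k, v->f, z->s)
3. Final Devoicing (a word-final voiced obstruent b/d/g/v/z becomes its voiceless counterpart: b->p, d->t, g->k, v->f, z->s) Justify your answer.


Starting form: 'vopsiz'
Rule 1: Vowel Harmony: all vowels become 'o' (matching first vowel). 'vopsiz' -> 'vopsoz'
Rule 2: Consonant Assimilation: no voiced obstruent (b/d/g/v/z) stands immediately before a voiceless consonant (p/t/k/s/f). No change.
Rule 3: Final Devoicing: word-final voiced obstruent 'z' becomes voiceless 's'. 'vopsoz' -> 'vopsos'
Final form: 'vopsos'

vopsos


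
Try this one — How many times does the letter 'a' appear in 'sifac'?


Letter 'a' in 'sifac': found at position(s) 4 = 1 occurrence(s).

1


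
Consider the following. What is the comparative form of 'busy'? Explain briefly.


Apply comparative formation (consonant + y: change y to i, add -er): 'busy' -> 'busier'.

busier


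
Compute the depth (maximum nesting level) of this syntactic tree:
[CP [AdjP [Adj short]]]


Count bracket nesting levels:
'[' at pos 0: depth = 1
'[' at pos 4: depth = 2
'[' at pos 10: depth = 3
Maximum depth reached: 3

3


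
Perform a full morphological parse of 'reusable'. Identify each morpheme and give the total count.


Step 1: Identify prefix: 're' (meaning: again)
Step 2: Identify root: 'use'
Step 3: Identify suffix(es): 'able'
Decomposition: re- (prefix: again) + use (root) + -able (suffix: capable of)
Total morphemes: 3

3 morphemes (re- (prefix: again) + use (root) + -able (suffix: capable of))


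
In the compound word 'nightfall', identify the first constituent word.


Split 'nightfall' into 'night' + 'fall'. The first part is 'night'.

night


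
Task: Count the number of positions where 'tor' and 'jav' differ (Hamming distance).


Alignment:
Position 1: 't' vs 'j' = DIFFER
Position 2: 'o' vs 'a' = DIFFER
Position 3: 'r' vs 'v' = DIFFER
Total differences: 3

3


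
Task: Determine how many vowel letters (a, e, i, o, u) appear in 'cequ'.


Vowels in 'cequ': e, u = 2 vowels.

2


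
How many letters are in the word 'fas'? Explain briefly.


Spell out 'fas' and number each letter: f(1), a(2), s(3). Total: 3 letters.

3


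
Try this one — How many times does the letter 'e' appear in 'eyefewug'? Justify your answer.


Letter 'e' in 'eyefewug': found at position(s) 1, 3, 5 = 3 occurrence(s).

3


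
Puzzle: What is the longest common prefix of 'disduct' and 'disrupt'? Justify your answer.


Compare from the start: 3 characters match: 'dis'. Mismatch at position 4: 'd' vs 'r'.

dis


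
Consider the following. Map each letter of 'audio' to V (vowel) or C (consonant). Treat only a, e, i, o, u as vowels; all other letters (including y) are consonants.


Letter mapping: a = V, u = V, d = C, i = V, o = V.

VVCVV


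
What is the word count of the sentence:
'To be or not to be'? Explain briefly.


Split into words: To | be | or | not | to | be = 6 words.

6


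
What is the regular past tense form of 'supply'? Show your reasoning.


Apply rule: Change -y to -ied. 'supply' becomes 'supplied'.

supplied


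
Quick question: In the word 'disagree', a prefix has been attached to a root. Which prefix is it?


The word 'disagree' = 'dis' (prefix) + 'agree' (root). The prefix is 'dis'.

dis


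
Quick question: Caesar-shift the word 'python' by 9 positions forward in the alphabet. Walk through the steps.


Shift each letter by 9: p -> y, y -> h, t -> c, h -> q, o -> x, n -> w. Result: 'yhcqxw'.

yhcqxw


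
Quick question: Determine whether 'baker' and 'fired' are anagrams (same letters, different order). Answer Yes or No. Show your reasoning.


Sorted letters of 'baker': 'abekr'
Sorted letters of 'fired': 'defir'
They do not match.

No


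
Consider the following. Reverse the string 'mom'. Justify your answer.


Reverse 'mom' character by character: 'mom'.

mom


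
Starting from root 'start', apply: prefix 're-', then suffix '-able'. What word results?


Step 1: Add prefix 're-' to 'start' = 'restart'
Step 2: Add suffix '-able' to 'restart' = 'restartable'

restartable


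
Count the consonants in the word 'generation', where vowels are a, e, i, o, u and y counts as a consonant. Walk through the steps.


Consonants in 'generation': g, n, r, t, n = 5 consonants.

5


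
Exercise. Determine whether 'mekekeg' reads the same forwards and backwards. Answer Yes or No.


Forward: 'mekekeg'
Reversed: 'gekekem'
They differ.

No


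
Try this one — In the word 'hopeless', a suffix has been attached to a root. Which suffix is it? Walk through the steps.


The word 'hopeless' = 'hope' (root) + '-less' (suffix). The suffix is '-less'.

less


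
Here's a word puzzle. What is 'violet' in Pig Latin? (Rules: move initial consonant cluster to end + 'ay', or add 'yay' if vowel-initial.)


'violet': move consonant cluster 'v' to end and add 'ay': 'ioletvay'.

ioletvay


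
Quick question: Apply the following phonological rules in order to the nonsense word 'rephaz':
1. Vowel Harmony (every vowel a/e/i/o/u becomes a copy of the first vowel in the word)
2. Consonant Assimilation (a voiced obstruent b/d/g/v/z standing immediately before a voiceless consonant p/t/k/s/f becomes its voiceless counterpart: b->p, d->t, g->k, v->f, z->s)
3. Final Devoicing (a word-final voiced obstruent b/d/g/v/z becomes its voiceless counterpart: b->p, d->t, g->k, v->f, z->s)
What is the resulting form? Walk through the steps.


Starting form: 'rephaz'
Rule 1: Vowel Harmony: all vowels become 'e' (matching first vowel). 'rephaz' -> 'rephez'
Rule 2: Consonant Assimilation: no voiced obstruent (b/d/g/v/z) stands immediately before a voiceless consonant (p/t/k/s/f). No change.
Rule 3: Final Devoicing: word-final voiced obstruent 'z' becomes voiceless 's'. 'rephez' -> 'rephes'
Final form: 'rephes'

rephes


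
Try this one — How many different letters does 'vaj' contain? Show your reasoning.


Unique letters in 'vaj': {a, j, v} = 3 distinct letters.

3


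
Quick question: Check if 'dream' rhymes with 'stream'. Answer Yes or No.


Rime (stressed vowel + following sounds) of 'dream': -eam = /iːm/
Rime of 'stream': -eam = /iːm/
/iːm/ and /iːm/ are the same ending sound, so the words rhyme.

Yes


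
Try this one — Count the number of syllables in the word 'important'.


Break 'important' into syllables: im-por-tant -> im | por | tant = 3 syllables

3 syllables


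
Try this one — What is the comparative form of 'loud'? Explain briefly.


Apply comparative formation (add -er): 'loud' -> 'louder'.

louder


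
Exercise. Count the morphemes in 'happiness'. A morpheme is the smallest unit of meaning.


Decomposition: happy (root) + -ness (suffix) = 2 morpheme(s)

2 morphemes


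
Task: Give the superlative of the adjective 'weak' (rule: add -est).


Apply superlative formation (add -est): 'weak' -> 'weakest'.

weakest


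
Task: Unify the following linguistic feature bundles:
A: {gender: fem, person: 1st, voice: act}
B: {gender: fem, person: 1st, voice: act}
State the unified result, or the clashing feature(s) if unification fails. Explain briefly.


Compare features:
gender: A=fem vs B=fem -> unified: fem
person: A=1st vs B=1st -> unified: 1st
voice: A=act vs B=act -> unified: act
No clashes found.

Unified: {gender: fem, person: 1st, voice: act}


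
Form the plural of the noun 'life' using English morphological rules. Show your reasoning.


Apply rule: Change -fe to -ves. 'life' becomes 'lives'.

lives


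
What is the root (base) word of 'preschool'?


Remove prefix 'pre' from 'preschool' to get root 'school'.

school


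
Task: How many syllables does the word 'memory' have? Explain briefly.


Break 'memory' into syllables: mem-o-ry -> mem | o | ry = 3 syllables

3 syllables


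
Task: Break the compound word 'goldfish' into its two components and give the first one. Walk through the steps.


Split 'goldfish' into 'gold' + 'fish'. The first part is 'gold'.

gold


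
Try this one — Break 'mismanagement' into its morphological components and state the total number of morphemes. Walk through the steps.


Step 1: Identify prefix: 'mis' (meaning: wrongly)
Step 2: Identify root: 'manage'
Step 3: Identify suffix(es): 'ment'
Decomposition: mis- (prefix: wrongly) + manage (root) + -ment (suffix: action/result)
Total morphemes: 3

3 morphemes (mis- (prefix: wrongly) + manage (root) + -ment (suffix: action/result))


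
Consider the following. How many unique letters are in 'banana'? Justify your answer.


Unique letters in 'banana': {a, b, n} = 3 distinct letters.

3


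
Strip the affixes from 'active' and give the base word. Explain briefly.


Remove suffix '-ive' from 'active' to get root 'act'.

act


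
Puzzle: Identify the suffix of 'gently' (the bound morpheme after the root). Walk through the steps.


The word 'gently' = 'gentle' (root) + '-ly' (suffix). The suffix is '-ly'.

ly


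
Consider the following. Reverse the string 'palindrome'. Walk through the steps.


Reverse 'palindrome' character by character: 'emordnilap'.

emordnilap


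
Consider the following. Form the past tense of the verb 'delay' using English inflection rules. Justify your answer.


Apply rule: Add -ed. 'delay' becomes 'delayed'.

delayed


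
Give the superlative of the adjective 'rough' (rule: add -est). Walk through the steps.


Apply superlative formation (add -est): 'rough' -> 'roughest'.

roughest


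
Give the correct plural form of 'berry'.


Apply rule: Change -y to -ies (consonant + y). 'berry' becomes 'berries'.

berries


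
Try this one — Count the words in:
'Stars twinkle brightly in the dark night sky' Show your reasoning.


Split into words: Stars | twinkle | brightly | in | the | dark | night | sky = 8 words.

8


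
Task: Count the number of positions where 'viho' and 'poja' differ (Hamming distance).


Alignment:
Position 1: 'v' vs 'p' = DIFFER
Position 2: 'i' vs 'o' = DIFFER
Position 3: 'h' vs 'j' = DIFFER
Position 4: 'o' vs 'a' = DIFFER
Total differences: 4

4


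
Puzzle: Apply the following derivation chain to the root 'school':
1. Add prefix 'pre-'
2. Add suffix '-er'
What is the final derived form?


Step 1: Add prefix 'pre-' to 'school' = 'preschool'
Step 2: Add suffix '-er' to 'preschool' = 'preschooler'

preschooler


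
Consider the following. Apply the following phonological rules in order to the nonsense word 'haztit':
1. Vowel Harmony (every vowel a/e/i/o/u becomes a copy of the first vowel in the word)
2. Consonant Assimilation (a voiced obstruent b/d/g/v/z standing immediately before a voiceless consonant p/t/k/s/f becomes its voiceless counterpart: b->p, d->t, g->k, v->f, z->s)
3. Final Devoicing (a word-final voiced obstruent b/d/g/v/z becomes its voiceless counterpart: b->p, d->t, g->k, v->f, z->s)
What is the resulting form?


Starting form: 'haztit'
Rule 1: Vowel Harmony: all vowels become 'a' (matching first vowel). 'haztit' -> 'haztat'
Rule 2: Consonant Assimilation: voiced obstruent before voiceless consonant becomes voiceless ('zt' -> 'st'). 'haztat' -> 'hastat'
Rule 3: Final Devoicing: final consonant 't' is not one of the voiced obstruents b/d/g/v/z. No change.
Final form: 'hastat'

hastat


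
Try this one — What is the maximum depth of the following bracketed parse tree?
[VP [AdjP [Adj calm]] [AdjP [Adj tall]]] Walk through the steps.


Count bracket nesting levels:
'[' at pos 0: depth = 1
'[' at pos 4: depth = 2
'[' at pos 10: depth = 3
'[' at pos 22: depth = 2
'[' at pos 28: depth = 3
Maximum depth reached: 3

3


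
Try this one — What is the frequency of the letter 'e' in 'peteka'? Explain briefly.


Letter 'e' in 'peteka': found at position(s) 2, 4 = 2 occurrence(s).

2


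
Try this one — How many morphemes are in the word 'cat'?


Decomposition: cat (free morpheme) = 1 morpheme(s)

1 morphemes


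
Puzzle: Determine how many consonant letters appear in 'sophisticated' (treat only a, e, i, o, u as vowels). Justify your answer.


Consonants in 'sophisticated': s, p, h, s, t, c, t, d = 8 consonants.

8


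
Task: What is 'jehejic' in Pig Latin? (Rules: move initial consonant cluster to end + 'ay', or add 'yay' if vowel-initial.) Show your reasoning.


'jehejic': move consonant cluster 'j' to end and add 'ay': 'ehejicjay'.

ehejicjay


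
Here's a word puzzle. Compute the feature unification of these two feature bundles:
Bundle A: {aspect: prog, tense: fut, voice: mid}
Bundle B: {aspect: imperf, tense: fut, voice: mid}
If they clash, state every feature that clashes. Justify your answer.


Compare features:
aspect: A=prog vs B=imperf -> CLASH
tense: A=fut vs B=fut -> unified: fut
voice: A=mid vs B=mid -> unified: mid
Clash detected on feature 'aspect' (prog vs imperf); unification fails.

CLASH on 'aspect' (prog vs imperf)


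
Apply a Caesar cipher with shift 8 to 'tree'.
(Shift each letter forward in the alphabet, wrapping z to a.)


Shift each letter by 8: t -> b, r -> z, e -> m, e -> m. Result: 'bzmm'.

bzmm


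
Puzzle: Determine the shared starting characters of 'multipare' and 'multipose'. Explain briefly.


Compare from the start: 6 characters match: 'multip'. Mismatch at position 7: 'a' vs 'o'.

multip


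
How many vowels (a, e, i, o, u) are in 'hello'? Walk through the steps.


Vowels in 'hello': e, o = 2 vowels.

2


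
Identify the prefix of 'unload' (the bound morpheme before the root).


The word 'unload' = 'un' (prefix) + 'load' (root). The prefix is 'un'.

un


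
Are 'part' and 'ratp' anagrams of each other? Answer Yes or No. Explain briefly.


Sorted letters of 'part': 'aprt'
Sorted letters of 'ratp': 'aprt'
They match.

Yes


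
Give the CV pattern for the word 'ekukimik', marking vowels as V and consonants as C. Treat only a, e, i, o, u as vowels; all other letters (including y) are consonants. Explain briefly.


Letter mapping: e = V, k = C, u = V, k = C, i = V, m = C, i = V, k = C.

VCVCVCVC


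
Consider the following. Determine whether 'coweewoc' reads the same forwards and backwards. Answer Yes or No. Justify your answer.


Forward: 'coweewoc'
Reversed: 'coweewoc'
They are identical.

Yes


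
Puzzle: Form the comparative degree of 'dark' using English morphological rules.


Apply comparative formation (add -er): 'dark' -> 'darker'.

darker


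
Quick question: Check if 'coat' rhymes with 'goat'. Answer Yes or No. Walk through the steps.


Rime (stressed vowel + following sounds) of 'coat': -oat = /oʊt/
Rime of 'goat': -oat = /oʊt/
/oʊt/ and /oʊt/ are the same ending sound, so the words rhyme.

Yes


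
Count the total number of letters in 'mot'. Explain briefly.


Spell out 'mot' and number each letter: m(1), o(2), t(3). Total: 3 letters.

3


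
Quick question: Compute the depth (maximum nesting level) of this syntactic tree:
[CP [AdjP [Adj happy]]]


Count bracket nesting levels:
'[' at pos 0: depth = 1
'[' at pos 4: depth = 2
'[' at pos 10: depth = 3
Maximum depth reached: 3

3


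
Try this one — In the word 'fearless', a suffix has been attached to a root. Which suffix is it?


The word 'fearless' = 'fear' (root) + '-less' (suffix). The suffix is '-less'.

less


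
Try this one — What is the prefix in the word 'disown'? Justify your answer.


The word 'disown' = 'dis' (prefix) + 'own' (root). The prefix is 'dis'.

dis


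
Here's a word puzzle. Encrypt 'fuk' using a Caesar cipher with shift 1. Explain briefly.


Shift each letter by 1: f -> g, u -> v, k -> l. Result: 'gvl'.

gvl


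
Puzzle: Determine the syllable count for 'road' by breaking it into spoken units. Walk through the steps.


Break 'road' into syllables: road -> road = 1 syllable

1 syllable


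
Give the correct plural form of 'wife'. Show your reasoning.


Apply rule: Change -fe to -ves. 'wife' becomes 'wives'.

wives


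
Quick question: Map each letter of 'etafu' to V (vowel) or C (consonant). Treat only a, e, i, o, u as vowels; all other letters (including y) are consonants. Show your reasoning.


Letter mapping: e = V, t = C, a = V, f = C, u = V.

VCVCV


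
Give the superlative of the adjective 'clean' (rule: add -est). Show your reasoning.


Apply superlative formation (add -est): 'clean' -> 'cleanest'.

cleanest


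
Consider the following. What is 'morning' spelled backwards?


Reverse 'morning' character by character: 'gninrom'.

gninrom


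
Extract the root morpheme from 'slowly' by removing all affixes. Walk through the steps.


Remove suffix '-ly' from 'slowly' to get root 'slow'.

slow


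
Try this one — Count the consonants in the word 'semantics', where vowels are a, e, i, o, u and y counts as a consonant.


Consonants in 'semantics': s, m, n, t, c, s = 6 consonants.

6


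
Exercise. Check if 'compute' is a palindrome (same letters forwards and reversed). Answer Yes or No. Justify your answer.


Forward: 'compute'
Reversed: 'etupmoc'
They differ.

No


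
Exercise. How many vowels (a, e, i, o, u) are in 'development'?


Vowels in 'development': e, e, o, e = 4 vowels.

4


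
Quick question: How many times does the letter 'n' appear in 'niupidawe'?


Letter 'n' in 'niupidawe': found at position(s) 1 = 1 occurrence(s).

1


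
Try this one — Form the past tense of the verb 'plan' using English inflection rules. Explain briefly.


Apply rule: Double final consonant and add -ed. 'plan' becomes 'planned'.

planned


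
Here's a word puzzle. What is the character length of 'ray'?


Spell out 'ray' and number each letter: r(1), a(2), y(3). Total: 3 letters.

3


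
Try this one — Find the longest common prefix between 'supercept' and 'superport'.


Compare from the start: 5 characters match: 'super'. Mismatch at position 6: 'c' vs 'p'.

super


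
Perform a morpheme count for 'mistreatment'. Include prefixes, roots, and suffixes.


Decomposition: mis- (prefix) + treat (root) + -ment (suffix) = 3 morpheme(s)

3 morphemes


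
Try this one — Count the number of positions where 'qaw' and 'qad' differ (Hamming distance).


Alignment:
Position 1: 'q' vs 'q' = match
Position 2: 'a' vs 'a' = match
Position 3: 'w' vs 'd' = DIFFER
Total differences: 1

1


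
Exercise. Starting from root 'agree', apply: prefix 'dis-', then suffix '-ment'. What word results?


Step 1: Add prefix 'dis-' to 'agree' = 'disagree'
Step 2: Add suffix '-ment' to 'disagree' = 'disagreement'

disagreement


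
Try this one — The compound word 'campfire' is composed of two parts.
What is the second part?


Split 'campfire' into 'camp' + 'fire'. The second part is 'fire'.

fire


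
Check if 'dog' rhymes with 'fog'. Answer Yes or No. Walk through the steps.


Rime (stressed vowel + following sounds) of 'dog': -og = /ɒg/
Rime of 'fog': -og = /ɒg/
/ɒg/ and /ɒg/ are the same ending sound, so the words rhyme.

Yes


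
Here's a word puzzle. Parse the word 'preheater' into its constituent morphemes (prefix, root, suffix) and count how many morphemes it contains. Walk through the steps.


Step 1: Identify prefix: 'pre' (meaning: before)
Step 2: Identify root: 'heat'
Step 3: Identify suffix(es): 'er'
Decomposition: pre- (prefix: before) + heat (root) + -er (suffix: one who)
Total morphemes: 3

3 morphemes (pre- (prefix: before) + heat (root) + -er (suffix: one who))


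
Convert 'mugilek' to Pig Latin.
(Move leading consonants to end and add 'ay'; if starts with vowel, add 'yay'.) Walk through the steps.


'mugilek': move consonant cluster 'm' to end and add 'ay': 'ugilekmay'.

ugilekmay


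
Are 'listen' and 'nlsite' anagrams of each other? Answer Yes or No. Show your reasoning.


Sorted letters of 'listen': 'eilnst'
Sorted letters of 'nlsite': 'eilnst'
They match.

Yes


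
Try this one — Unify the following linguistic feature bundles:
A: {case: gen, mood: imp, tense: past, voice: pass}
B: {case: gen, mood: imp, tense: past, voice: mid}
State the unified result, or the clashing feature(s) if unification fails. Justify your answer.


Compare features:
case: A=gen vs B=gen -> unified: gen
mood: A=imp vs B=imp -> unified: imp
tense: A=past vs B=past -> unified: past
voice: A=pass vs B=mid -> CLASH
Clash detected on feature 'voice' (pass vs mid); unification fails.

CLASH on 'voice' (pass vs mid)


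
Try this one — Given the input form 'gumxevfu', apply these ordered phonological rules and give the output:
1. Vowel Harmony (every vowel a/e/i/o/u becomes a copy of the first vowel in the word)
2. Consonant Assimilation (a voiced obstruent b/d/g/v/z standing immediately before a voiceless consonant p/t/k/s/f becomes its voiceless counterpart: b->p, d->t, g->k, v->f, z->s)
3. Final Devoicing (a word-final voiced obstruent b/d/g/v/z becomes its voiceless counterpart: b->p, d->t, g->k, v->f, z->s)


Starting form: 'gumxevfu'
Rule 1: Vowel Harmony: all vowels become 'u' (matching first vowel). 'gumxevfu' -> 'gumxuvfu'
Rule 2: Consonant Assimilation: voiced obstruent before voiceless consonant becomes voiceless ('vf' -> 'ff'). 'gumxuvfu' -> 'gumxuffu'
Rule 3: Final Devoicing: the word ends in the vowel 'u', not a consonant. No change.
Final form: 'gumxuffu'

gumxuffu


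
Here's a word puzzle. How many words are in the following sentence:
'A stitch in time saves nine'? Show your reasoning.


Split into words: A | stitch | in | time | saves | nine = 6 words.

6


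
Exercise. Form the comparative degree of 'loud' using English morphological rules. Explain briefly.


Apply comparative formation (add -er): 'loud' -> 'louder'.

louder


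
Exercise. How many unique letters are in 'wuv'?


Unique letters in 'wuv': {u, v, w} = 3 distinct letters.

3


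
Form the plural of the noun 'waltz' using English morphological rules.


Apply rule: Add -es (sibilant/fricative ending). 'waltz' becomes 'waltzes'.

waltzes


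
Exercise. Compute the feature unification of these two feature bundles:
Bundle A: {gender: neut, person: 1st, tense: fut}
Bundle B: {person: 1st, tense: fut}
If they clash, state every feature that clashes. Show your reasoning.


Compare features:
gender: A=neut vs B=_ -> unified: neut
person: A=1st vs B=1st -> unified: 1st
tense: A=fut vs B=fut -> unified: fut
No clashes found.

Unified: {gender: neut, person: 1st, tense: fut}


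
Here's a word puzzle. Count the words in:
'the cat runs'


Split into words: the | cat | runs = 3 words.

3


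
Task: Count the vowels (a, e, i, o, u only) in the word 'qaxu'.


Vowels in 'qaxu': a, u = 2 vowels.

2


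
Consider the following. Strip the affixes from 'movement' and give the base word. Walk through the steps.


Remove suffix '-ment' from 'movement' to get root 'move'.

move


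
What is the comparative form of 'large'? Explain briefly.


Apply comparative formation (ends in e: add -r): 'large' -> 'larger'.

larger


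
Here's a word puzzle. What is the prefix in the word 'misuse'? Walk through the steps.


The word 'misuse' = 'mis' (prefix) + 'use' (root). The prefix is 'mis'.

mis


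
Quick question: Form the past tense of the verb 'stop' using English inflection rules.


Apply rule: Double final consonant and add -ed. 'stop' becomes 'stopped'.

stopped


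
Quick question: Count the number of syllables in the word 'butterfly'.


Break 'butterfly' into syllables: but-ter-fly -> but | ter | fly = 3 syllables

3 syllables


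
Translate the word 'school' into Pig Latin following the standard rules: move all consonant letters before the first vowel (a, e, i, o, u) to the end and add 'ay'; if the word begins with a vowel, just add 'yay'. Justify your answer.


'school': move consonant cluster 'sch' to end and add 'ay': 'oolschay'.

oolschay


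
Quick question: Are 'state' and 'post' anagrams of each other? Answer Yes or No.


Sorted letters of 'state': 'aestt'
Sorted letters of 'post': 'opst'
They do not match.

No


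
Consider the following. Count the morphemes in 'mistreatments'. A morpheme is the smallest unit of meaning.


Decomposition: mis- (prefix) + treat (root) + -ment (suffix) + -s (plural) = 4 morpheme(s)

4 morphemes


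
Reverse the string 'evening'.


Reverse 'evening' character by character: 'gnineve'.

gnineve


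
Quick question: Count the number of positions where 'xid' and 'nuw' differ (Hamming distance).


Alignment:
Position 1: 'x' vs 'n' = DIFFER
Position 2: 'i' vs 'u' = DIFFER
Position 3: 'd' vs 'w' = DIFFER
Total differences: 3

3


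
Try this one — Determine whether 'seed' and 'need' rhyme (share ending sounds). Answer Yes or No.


Rime (stressed vowel + following sounds) of 'seed': -eed = /iːd/
Rime of 'need': -eed = /iːd/
/iːd/ and /iːd/ are the same ending sound, so the words rhyme.

Yes


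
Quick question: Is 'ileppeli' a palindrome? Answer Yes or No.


Forward: 'ileppeli'
Reversed: 'ileppeli'
They are identical.

Yes


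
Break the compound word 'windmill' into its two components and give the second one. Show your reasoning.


Split 'windmill' into 'wind' + 'mill'. The second part is 'mill'.

mill


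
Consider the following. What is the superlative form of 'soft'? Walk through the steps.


Apply superlative formation (add -est): 'soft' -> 'softest'.

softest


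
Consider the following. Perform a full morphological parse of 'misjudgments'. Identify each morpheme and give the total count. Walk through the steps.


Step 1: Identify prefix: 'mis' (meaning: wrongly)
Step 2: Identify root: 'judge'
Step 3: Identify suffix(es): 'ment, s'
Decomposition: mis- (prefix: wrongly) + judge (root) + -ment (suffix: action/result) + -s (plural)
Total morphemes: 4

4 morphemes (mis- (prefix: wrongly) + judge (root) + -ment (suffix: action/result) + -s (plural))


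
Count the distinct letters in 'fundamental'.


Unique letters in 'fundamental': {a, d, e, f, l, m, n, t, u} = 9 distinct letters.

9


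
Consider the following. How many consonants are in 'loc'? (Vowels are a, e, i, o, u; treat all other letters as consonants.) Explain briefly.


Consonants in 'loc': l, c = 2 consonants.

2


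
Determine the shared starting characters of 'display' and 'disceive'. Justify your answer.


Compare from the start: 3 characters match: 'dis'. Mismatch at position 4: 'p' vs 'c'.

dis


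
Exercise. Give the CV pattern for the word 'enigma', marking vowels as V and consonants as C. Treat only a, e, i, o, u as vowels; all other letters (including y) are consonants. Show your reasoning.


Letter mapping: e = V, n = C, i = V, g = C, m = C, a = V.

VCVCCV


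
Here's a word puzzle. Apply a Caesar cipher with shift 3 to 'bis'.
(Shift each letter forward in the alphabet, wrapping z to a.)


Shift each letter by 3: b -> e, i -> l, s -> v. Result: 'elv'.

elv


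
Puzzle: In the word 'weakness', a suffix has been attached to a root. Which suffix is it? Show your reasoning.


The word 'weakness' = 'weak' (root) + '-ness' (suffix). The suffix is '-ness'.

ness


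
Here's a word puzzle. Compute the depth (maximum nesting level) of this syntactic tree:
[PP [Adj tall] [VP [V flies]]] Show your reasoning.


Count bracket nesting levels:
'[' at pos 0: depth = 1
'[' at pos 4: depth = 2
'[' at pos 15: depth = 2
'[' at pos 19: depth = 3
Maximum depth reached: 3

3


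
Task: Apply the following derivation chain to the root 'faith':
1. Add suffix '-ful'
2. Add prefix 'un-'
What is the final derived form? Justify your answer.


Step 1: Add suffix '-ful' to 'faith' = 'faithful'
Step 2: Add prefix 'un-' to 'faithful' = 'unfaithful'

unfaithful


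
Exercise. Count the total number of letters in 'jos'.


Spell out 'jos' and number each letter: j(1), o(2), s(3). Total: 3 letters.

3


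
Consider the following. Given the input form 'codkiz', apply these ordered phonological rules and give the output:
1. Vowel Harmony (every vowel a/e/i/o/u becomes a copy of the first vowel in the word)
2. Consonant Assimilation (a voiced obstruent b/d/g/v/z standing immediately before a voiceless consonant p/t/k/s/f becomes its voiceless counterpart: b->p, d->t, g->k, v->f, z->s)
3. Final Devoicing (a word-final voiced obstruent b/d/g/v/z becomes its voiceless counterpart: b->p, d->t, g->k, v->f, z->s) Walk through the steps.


Starting form: 'codkiz'
Rule 1: Vowel Harmony: all vowels become 'o' (matching first vowel). 'codkiz' -> 'codkoz'
Rule 2: Consonant Assimilation: voiced obstruent before voiceless consonant becomes voiceless ('dk' -> 'tk'). 'codkoz' -> 'cotkoz'
Rule 3: Final Devoicing: word-final voiced obstruent 'z' becomes voiceless 's'. 'cotkoz' -> 'cotkos'
Final form: 'cotkos'

cotkos


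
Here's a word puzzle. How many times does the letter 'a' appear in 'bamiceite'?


Letter 'a' in 'bamiceite': found at position(s) 2 = 1 occurrence(s).

1


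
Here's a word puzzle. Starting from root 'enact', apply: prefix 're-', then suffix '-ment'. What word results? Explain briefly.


Step 1: Add prefix 're-' to 'enact' = 'reenact'
Step 2: Add suffix '-ment' to 'reenact' = 'reenactment'

reenactment


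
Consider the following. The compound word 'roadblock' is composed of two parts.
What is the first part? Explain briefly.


Split 'roadblock' into 'road' + 'block'. The first part is 'road'.

road


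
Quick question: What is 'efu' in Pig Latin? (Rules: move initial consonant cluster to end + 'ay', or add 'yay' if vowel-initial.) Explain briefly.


'efu' starts with a vowel, so add 'yay': 'efuyay'.

efuyay


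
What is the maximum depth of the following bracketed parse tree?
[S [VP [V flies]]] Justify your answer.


Count bracket nesting levels:
'[' at pos 0: depth = 1
'[' at pos 3: depth = 2
'[' at pos 7: depth = 3
Maximum depth reached: 3

3


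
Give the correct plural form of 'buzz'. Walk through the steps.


Apply rule: Add -es (sibilant/fricative ending). 'buzz' becomes 'buzzes'.

buzzes


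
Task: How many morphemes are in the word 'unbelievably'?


Decomposition: un- (prefix) + believe (root) + -able (suffix) + -ly (suffix) = 4 morpheme(s)

4 morphemes


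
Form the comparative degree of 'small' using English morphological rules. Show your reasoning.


Apply comparative formation (add -er): 'small' -> 'smaller'.

smaller


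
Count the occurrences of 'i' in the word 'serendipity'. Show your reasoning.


Letter 'i' in 'serendipity': found at position(s) 7, 9 = 2 occurrence(s).

2


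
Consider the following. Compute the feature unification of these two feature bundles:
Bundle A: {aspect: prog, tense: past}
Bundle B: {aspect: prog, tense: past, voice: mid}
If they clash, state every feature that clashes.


Compare features:
aspect: A=prog vs B=prog -> unified: prog
tense: A=past vs B=past -> unified: past
voice: A=_ vs B=mid -> unified: mid
No clashes found.

Unified: {aspect: prog, tense: past, voice: mid}


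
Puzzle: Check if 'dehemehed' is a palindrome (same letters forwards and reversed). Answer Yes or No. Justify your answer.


Forward: 'dehemehed'
Reversed: 'dehemehed'
They are identical.

Yes


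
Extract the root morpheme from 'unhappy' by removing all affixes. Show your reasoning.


Remove prefix 'un' from 'unhappy' to get root 'happy'.

happy


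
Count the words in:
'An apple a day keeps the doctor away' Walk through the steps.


Split into words: An | apple | a | day | keeps | the | doctor | away = 8 words.

8


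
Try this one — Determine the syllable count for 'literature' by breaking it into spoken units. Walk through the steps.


Break 'literature' into syllables: lit-er-a-ture -> lit | er | a | ture = 4 syllables

4 syllables


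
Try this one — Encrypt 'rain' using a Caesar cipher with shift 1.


Shift each letter by 1: r -> s, a -> b, i -> j, n -> o. Result: 'sbjo'.

sbjo


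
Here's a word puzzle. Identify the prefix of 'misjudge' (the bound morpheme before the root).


The word 'misjudge' = 'mis' (prefix) + 'judge' (root). The prefix is 'mis'.

mis


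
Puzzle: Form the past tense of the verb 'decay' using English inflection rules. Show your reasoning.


Apply rule: Add -ed. 'decay' becomes 'decayed'.

decayed


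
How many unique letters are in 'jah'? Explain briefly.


Unique letters in 'jah': {a, h, j} = 3 distinct letters.

3


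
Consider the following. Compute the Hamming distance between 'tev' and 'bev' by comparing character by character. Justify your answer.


Alignment:
Position 1: 't' vs 'b' = DIFFER
Position 2: 'e' vs 'e' = match
Position 3: 'v' vs 'v' = match
Total differences: 1

1


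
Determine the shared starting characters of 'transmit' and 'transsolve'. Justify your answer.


Compare from the start: 5 characters match: 'trans'. Mismatch at position 6: 'm' vs 's'.

trans


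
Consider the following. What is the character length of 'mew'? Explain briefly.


Spell out 'mew' and number each letter: m(1), e(2), w(3). Total: 3 letters.

3


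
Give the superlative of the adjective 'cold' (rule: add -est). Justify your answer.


Apply superlative formation (add -est): 'cold' -> 'coldest'.

coldest


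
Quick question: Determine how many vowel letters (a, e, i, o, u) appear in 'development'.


Vowels in 'development': e, e, o, e = 4 vowels.

4


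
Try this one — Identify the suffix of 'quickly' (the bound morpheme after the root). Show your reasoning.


The word 'quickly' = 'quick' (root) + '-ly' (suffix). The suffix is '-ly'.

ly


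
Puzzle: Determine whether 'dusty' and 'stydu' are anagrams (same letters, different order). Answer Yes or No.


Sorted letters of 'dusty': 'dstuy'
Sorted letters of 'stydu': 'dstuy'
They match.

Yes
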